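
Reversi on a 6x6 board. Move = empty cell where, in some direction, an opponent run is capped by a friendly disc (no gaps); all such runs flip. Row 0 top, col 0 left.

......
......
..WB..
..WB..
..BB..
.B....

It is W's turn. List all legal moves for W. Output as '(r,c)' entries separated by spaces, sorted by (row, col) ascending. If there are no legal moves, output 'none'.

(1,2): no bracket -> illegal
(1,3): no bracket -> illegal
(1,4): flips 1 -> legal
(2,4): flips 1 -> legal
(3,1): no bracket -> illegal
(3,4): flips 1 -> legal
(4,0): no bracket -> illegal
(4,1): no bracket -> illegal
(4,4): flips 1 -> legal
(5,0): no bracket -> illegal
(5,2): flips 1 -> legal
(5,3): no bracket -> illegal
(5,4): flips 1 -> legal

Answer: (1,4) (2,4) (3,4) (4,4) (5,2) (5,4)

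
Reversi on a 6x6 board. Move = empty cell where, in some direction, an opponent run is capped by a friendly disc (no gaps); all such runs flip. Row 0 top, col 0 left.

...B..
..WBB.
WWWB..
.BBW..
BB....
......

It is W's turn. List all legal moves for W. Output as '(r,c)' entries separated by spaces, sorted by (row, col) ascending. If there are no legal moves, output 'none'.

Answer: (0,4) (1,5) (2,4) (3,0) (3,4) (4,2) (4,3) (5,1)

Derivation:
(0,2): no bracket -> illegal
(0,4): flips 1 -> legal
(0,5): no bracket -> illegal
(1,5): flips 2 -> legal
(2,4): flips 1 -> legal
(2,5): no bracket -> illegal
(3,0): flips 2 -> legal
(3,4): flips 1 -> legal
(4,2): flips 2 -> legal
(4,3): flips 1 -> legal
(5,0): no bracket -> illegal
(5,1): flips 2 -> legal
(5,2): no bracket -> illegal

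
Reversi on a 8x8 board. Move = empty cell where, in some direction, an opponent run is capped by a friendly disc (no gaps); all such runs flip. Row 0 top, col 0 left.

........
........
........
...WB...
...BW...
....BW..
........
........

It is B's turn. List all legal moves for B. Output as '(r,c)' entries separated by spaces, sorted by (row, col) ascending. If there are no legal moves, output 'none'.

(2,2): no bracket -> illegal
(2,3): flips 1 -> legal
(2,4): no bracket -> illegal
(3,2): flips 1 -> legal
(3,5): no bracket -> illegal
(4,2): no bracket -> illegal
(4,5): flips 1 -> legal
(4,6): no bracket -> illegal
(5,3): no bracket -> illegal
(5,6): flips 1 -> legal
(6,4): no bracket -> illegal
(6,5): no bracket -> illegal
(6,6): no bracket -> illegal

Answer: (2,3) (3,2) (4,5) (5,6)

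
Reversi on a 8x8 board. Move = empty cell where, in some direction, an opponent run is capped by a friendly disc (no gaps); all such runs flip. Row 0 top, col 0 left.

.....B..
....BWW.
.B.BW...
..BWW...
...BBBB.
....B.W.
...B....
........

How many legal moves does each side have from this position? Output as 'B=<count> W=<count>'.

Answer: B=7 W=10

Derivation:
-- B to move --
(0,4): no bracket -> illegal
(0,6): no bracket -> illegal
(0,7): no bracket -> illegal
(1,3): no bracket -> illegal
(1,7): flips 2 -> legal
(2,2): flips 1 -> legal
(2,5): flips 3 -> legal
(2,6): no bracket -> illegal
(2,7): flips 1 -> legal
(3,5): flips 2 -> legal
(4,2): no bracket -> illegal
(4,7): no bracket -> illegal
(5,5): no bracket -> illegal
(5,7): no bracket -> illegal
(6,5): no bracket -> illegal
(6,6): flips 1 -> legal
(6,7): flips 1 -> legal
B mobility = 7
-- W to move --
(0,3): no bracket -> illegal
(0,4): flips 1 -> legal
(0,6): no bracket -> illegal
(1,0): no bracket -> illegal
(1,1): no bracket -> illegal
(1,2): flips 1 -> legal
(1,3): flips 2 -> legal
(2,0): no bracket -> illegal
(2,2): flips 1 -> legal
(2,5): no bracket -> illegal
(3,0): no bracket -> illegal
(3,1): flips 1 -> legal
(3,5): no bracket -> illegal
(3,6): flips 1 -> legal
(3,7): no bracket -> illegal
(4,1): no bracket -> illegal
(4,2): no bracket -> illegal
(4,7): no bracket -> illegal
(5,2): flips 1 -> legal
(5,3): flips 1 -> legal
(5,5): flips 1 -> legal
(5,7): no bracket -> illegal
(6,2): no bracket -> illegal
(6,4): flips 2 -> legal
(6,5): no bracket -> illegal
(7,2): no bracket -> illegal
(7,3): no bracket -> illegal
(7,4): no bracket -> illegal
W mobility = 10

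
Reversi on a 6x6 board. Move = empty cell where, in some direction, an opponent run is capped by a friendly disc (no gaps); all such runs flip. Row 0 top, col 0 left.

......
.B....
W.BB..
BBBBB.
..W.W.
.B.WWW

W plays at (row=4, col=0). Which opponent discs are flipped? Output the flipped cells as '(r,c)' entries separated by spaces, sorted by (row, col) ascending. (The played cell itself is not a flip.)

Dir NW: edge -> no flip
Dir N: opp run (3,0) capped by W -> flip
Dir NE: opp run (3,1) (2,2), next='.' -> no flip
Dir W: edge -> no flip
Dir E: first cell '.' (not opp) -> no flip
Dir SW: edge -> no flip
Dir S: first cell '.' (not opp) -> no flip
Dir SE: opp run (5,1), next=edge -> no flip

Answer: (3,0)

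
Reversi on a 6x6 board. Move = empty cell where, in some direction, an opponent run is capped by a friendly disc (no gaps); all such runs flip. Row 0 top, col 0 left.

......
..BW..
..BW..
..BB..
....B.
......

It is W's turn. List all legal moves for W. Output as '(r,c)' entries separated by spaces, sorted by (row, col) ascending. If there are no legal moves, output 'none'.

Answer: (0,1) (1,1) (2,1) (3,1) (4,1) (4,3)

Derivation:
(0,1): flips 1 -> legal
(0,2): no bracket -> illegal
(0,3): no bracket -> illegal
(1,1): flips 1 -> legal
(2,1): flips 1 -> legal
(2,4): no bracket -> illegal
(3,1): flips 1 -> legal
(3,4): no bracket -> illegal
(3,5): no bracket -> illegal
(4,1): flips 1 -> legal
(4,2): no bracket -> illegal
(4,3): flips 1 -> legal
(4,5): no bracket -> illegal
(5,3): no bracket -> illegal
(5,4): no bracket -> illegal
(5,5): no bracket -> illegal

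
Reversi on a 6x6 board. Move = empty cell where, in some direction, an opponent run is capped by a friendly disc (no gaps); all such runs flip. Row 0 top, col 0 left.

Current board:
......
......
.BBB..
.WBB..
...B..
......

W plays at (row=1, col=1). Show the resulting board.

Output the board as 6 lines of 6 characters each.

Answer: ......
.W....
.WBB..
.WBB..
...B..
......

Derivation:
Place W at (1,1); scan 8 dirs for brackets.
Dir NW: first cell '.' (not opp) -> no flip
Dir N: first cell '.' (not opp) -> no flip
Dir NE: first cell '.' (not opp) -> no flip
Dir W: first cell '.' (not opp) -> no flip
Dir E: first cell '.' (not opp) -> no flip
Dir SW: first cell '.' (not opp) -> no flip
Dir S: opp run (2,1) capped by W -> flip
Dir SE: opp run (2,2) (3,3), next='.' -> no flip
All flips: (2,1)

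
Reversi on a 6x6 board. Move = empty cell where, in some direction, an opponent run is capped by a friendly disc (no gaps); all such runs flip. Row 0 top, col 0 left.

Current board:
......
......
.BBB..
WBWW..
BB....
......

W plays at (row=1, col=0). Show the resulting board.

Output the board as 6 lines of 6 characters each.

Place W at (1,0); scan 8 dirs for brackets.
Dir NW: edge -> no flip
Dir N: first cell '.' (not opp) -> no flip
Dir NE: first cell '.' (not opp) -> no flip
Dir W: edge -> no flip
Dir E: first cell '.' (not opp) -> no flip
Dir SW: edge -> no flip
Dir S: first cell '.' (not opp) -> no flip
Dir SE: opp run (2,1) capped by W -> flip
All flips: (2,1)

Answer: ......
W.....
.WBB..
WBWW..
BB....
......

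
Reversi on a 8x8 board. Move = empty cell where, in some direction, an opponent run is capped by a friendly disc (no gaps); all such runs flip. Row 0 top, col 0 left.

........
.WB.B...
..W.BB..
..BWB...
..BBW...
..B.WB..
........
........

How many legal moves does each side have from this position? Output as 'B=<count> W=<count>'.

-- B to move --
(0,0): flips 4 -> legal
(0,1): no bracket -> illegal
(0,2): no bracket -> illegal
(1,0): flips 1 -> legal
(1,3): no bracket -> illegal
(2,0): no bracket -> illegal
(2,1): no bracket -> illegal
(2,3): flips 1 -> legal
(3,1): no bracket -> illegal
(3,5): no bracket -> illegal
(4,5): flips 1 -> legal
(5,3): flips 1 -> legal
(6,3): no bracket -> illegal
(6,4): flips 2 -> legal
(6,5): flips 1 -> legal
B mobility = 7
-- W to move --
(0,1): no bracket -> illegal
(0,2): flips 1 -> legal
(0,3): no bracket -> illegal
(0,4): flips 3 -> legal
(0,5): no bracket -> illegal
(1,3): flips 1 -> legal
(1,5): flips 1 -> legal
(1,6): no bracket -> illegal
(2,1): flips 2 -> legal
(2,3): no bracket -> illegal
(2,6): no bracket -> illegal
(3,1): flips 1 -> legal
(3,5): flips 1 -> legal
(3,6): no bracket -> illegal
(4,1): flips 2 -> legal
(4,5): no bracket -> illegal
(4,6): no bracket -> illegal
(5,1): flips 1 -> legal
(5,3): flips 1 -> legal
(5,6): flips 1 -> legal
(6,1): no bracket -> illegal
(6,2): flips 3 -> legal
(6,3): no bracket -> illegal
(6,4): no bracket -> illegal
(6,5): no bracket -> illegal
(6,6): flips 1 -> legal
W mobility = 13

Answer: B=7 W=13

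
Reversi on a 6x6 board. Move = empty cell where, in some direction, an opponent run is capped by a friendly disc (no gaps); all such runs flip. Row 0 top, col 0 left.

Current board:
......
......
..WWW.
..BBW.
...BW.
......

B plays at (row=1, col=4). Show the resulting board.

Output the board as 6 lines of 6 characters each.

Place B at (1,4); scan 8 dirs for brackets.
Dir NW: first cell '.' (not opp) -> no flip
Dir N: first cell '.' (not opp) -> no flip
Dir NE: first cell '.' (not opp) -> no flip
Dir W: first cell '.' (not opp) -> no flip
Dir E: first cell '.' (not opp) -> no flip
Dir SW: opp run (2,3) capped by B -> flip
Dir S: opp run (2,4) (3,4) (4,4), next='.' -> no flip
Dir SE: first cell '.' (not opp) -> no flip
All flips: (2,3)

Answer: ......
....B.
..WBW.
..BBW.
...BW.
......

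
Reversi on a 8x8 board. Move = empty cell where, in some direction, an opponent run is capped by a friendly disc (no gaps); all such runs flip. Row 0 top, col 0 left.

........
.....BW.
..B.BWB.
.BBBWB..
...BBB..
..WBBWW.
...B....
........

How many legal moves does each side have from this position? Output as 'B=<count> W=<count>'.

-- B to move --
(0,5): no bracket -> illegal
(0,6): flips 1 -> legal
(0,7): flips 3 -> legal
(1,4): no bracket -> illegal
(1,7): flips 1 -> legal
(2,3): flips 1 -> legal
(2,7): no bracket -> illegal
(3,6): no bracket -> illegal
(4,1): flips 1 -> legal
(4,2): no bracket -> illegal
(4,6): no bracket -> illegal
(4,7): no bracket -> illegal
(5,1): flips 1 -> legal
(5,7): flips 2 -> legal
(6,1): flips 1 -> legal
(6,2): no bracket -> illegal
(6,4): no bracket -> illegal
(6,5): flips 1 -> legal
(6,6): flips 1 -> legal
(6,7): flips 1 -> legal
B mobility = 11
-- W to move --
(0,4): no bracket -> illegal
(0,5): flips 1 -> legal
(0,6): no bracket -> illegal
(1,1): flips 3 -> legal
(1,2): no bracket -> illegal
(1,3): no bracket -> illegal
(1,4): flips 2 -> legal
(1,7): no bracket -> illegal
(2,0): no bracket -> illegal
(2,1): no bracket -> illegal
(2,3): flips 1 -> legal
(2,7): flips 1 -> legal
(3,0): flips 3 -> legal
(3,6): flips 2 -> legal
(3,7): no bracket -> illegal
(4,0): no bracket -> illegal
(4,1): no bracket -> illegal
(4,2): no bracket -> illegal
(4,6): no bracket -> illegal
(6,2): no bracket -> illegal
(6,4): flips 2 -> legal
(6,5): no bracket -> illegal
(7,2): no bracket -> illegal
(7,3): no bracket -> illegal
(7,4): flips 1 -> legal
W mobility = 9

Answer: B=11 W=9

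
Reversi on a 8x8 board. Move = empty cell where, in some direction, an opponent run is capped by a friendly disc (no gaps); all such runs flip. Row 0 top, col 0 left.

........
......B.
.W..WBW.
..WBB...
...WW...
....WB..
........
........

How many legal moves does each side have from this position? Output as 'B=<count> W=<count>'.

-- B to move --
(1,0): no bracket -> illegal
(1,1): no bracket -> illegal
(1,2): no bracket -> illegal
(1,3): no bracket -> illegal
(1,4): flips 1 -> legal
(1,5): flips 1 -> legal
(1,7): no bracket -> illegal
(2,0): no bracket -> illegal
(2,2): no bracket -> illegal
(2,3): flips 1 -> legal
(2,7): flips 1 -> legal
(3,0): no bracket -> illegal
(3,1): flips 1 -> legal
(3,5): no bracket -> illegal
(3,6): flips 1 -> legal
(3,7): no bracket -> illegal
(4,1): no bracket -> illegal
(4,2): no bracket -> illegal
(4,5): no bracket -> illegal
(5,2): flips 1 -> legal
(5,3): flips 2 -> legal
(6,3): no bracket -> illegal
(6,4): flips 2 -> legal
(6,5): no bracket -> illegal
B mobility = 9
-- W to move --
(0,5): no bracket -> illegal
(0,6): flips 1 -> legal
(0,7): flips 3 -> legal
(1,4): no bracket -> illegal
(1,5): no bracket -> illegal
(1,7): no bracket -> illegal
(2,2): flips 1 -> legal
(2,3): flips 1 -> legal
(2,7): no bracket -> illegal
(3,5): flips 2 -> legal
(3,6): no bracket -> illegal
(4,2): flips 1 -> legal
(4,5): no bracket -> illegal
(4,6): no bracket -> illegal
(5,6): flips 1 -> legal
(6,4): no bracket -> illegal
(6,5): no bracket -> illegal
(6,6): flips 1 -> legal
W mobility = 8

Answer: B=9 W=8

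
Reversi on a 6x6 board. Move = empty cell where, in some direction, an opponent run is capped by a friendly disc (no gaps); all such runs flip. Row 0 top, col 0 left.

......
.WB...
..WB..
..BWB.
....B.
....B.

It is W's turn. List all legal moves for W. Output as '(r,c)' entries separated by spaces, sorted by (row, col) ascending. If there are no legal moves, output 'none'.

(0,1): no bracket -> illegal
(0,2): flips 1 -> legal
(0,3): no bracket -> illegal
(1,3): flips 2 -> legal
(1,4): no bracket -> illegal
(2,1): no bracket -> illegal
(2,4): flips 1 -> legal
(2,5): no bracket -> illegal
(3,1): flips 1 -> legal
(3,5): flips 1 -> legal
(4,1): no bracket -> illegal
(4,2): flips 1 -> legal
(4,3): no bracket -> illegal
(4,5): no bracket -> illegal
(5,3): no bracket -> illegal
(5,5): flips 1 -> legal

Answer: (0,2) (1,3) (2,4) (3,1) (3,5) (4,2) (5,5)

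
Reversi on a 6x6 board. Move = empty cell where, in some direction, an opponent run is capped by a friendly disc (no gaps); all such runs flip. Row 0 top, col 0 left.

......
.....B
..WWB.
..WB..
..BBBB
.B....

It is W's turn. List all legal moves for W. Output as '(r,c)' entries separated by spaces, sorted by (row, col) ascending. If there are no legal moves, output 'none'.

(0,4): no bracket -> illegal
(0,5): no bracket -> illegal
(1,3): no bracket -> illegal
(1,4): no bracket -> illegal
(2,5): flips 1 -> legal
(3,1): no bracket -> illegal
(3,4): flips 1 -> legal
(3,5): no bracket -> illegal
(4,0): no bracket -> illegal
(4,1): no bracket -> illegal
(5,0): no bracket -> illegal
(5,2): flips 1 -> legal
(5,3): flips 2 -> legal
(5,4): flips 1 -> legal
(5,5): flips 2 -> legal

Answer: (2,5) (3,4) (5,2) (5,3) (5,4) (5,5)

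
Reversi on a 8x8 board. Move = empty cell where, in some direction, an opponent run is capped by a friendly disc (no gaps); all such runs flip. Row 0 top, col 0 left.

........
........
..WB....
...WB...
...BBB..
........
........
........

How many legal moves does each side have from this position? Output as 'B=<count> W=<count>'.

-- B to move --
(1,1): flips 2 -> legal
(1,2): no bracket -> illegal
(1,3): no bracket -> illegal
(2,1): flips 1 -> legal
(2,4): no bracket -> illegal
(3,1): no bracket -> illegal
(3,2): flips 1 -> legal
(4,2): no bracket -> illegal
B mobility = 3
-- W to move --
(1,2): no bracket -> illegal
(1,3): flips 1 -> legal
(1,4): no bracket -> illegal
(2,4): flips 1 -> legal
(2,5): no bracket -> illegal
(3,2): no bracket -> illegal
(3,5): flips 1 -> legal
(3,6): no bracket -> illegal
(4,2): no bracket -> illegal
(4,6): no bracket -> illegal
(5,2): no bracket -> illegal
(5,3): flips 1 -> legal
(5,4): no bracket -> illegal
(5,5): flips 1 -> legal
(5,6): no bracket -> illegal
W mobility = 5

Answer: B=3 W=5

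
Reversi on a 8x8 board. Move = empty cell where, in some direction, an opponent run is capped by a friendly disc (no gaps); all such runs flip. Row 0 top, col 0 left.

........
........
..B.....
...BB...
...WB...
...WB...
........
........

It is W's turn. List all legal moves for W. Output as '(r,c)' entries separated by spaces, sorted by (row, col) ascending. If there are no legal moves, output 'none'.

Answer: (2,3) (2,5) (3,5) (4,5) (5,5) (6,5)

Derivation:
(1,1): no bracket -> illegal
(1,2): no bracket -> illegal
(1,3): no bracket -> illegal
(2,1): no bracket -> illegal
(2,3): flips 1 -> legal
(2,4): no bracket -> illegal
(2,5): flips 1 -> legal
(3,1): no bracket -> illegal
(3,2): no bracket -> illegal
(3,5): flips 1 -> legal
(4,2): no bracket -> illegal
(4,5): flips 1 -> legal
(5,5): flips 1 -> legal
(6,3): no bracket -> illegal
(6,4): no bracket -> illegal
(6,5): flips 1 -> legal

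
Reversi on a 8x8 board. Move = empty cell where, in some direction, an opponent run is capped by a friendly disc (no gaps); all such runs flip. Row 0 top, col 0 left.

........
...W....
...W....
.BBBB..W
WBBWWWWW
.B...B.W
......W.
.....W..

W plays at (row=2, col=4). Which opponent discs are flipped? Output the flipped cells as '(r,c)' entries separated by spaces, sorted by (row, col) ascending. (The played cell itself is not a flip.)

Answer: (3,4)

Derivation:
Dir NW: first cell 'W' (not opp) -> no flip
Dir N: first cell '.' (not opp) -> no flip
Dir NE: first cell '.' (not opp) -> no flip
Dir W: first cell 'W' (not opp) -> no flip
Dir E: first cell '.' (not opp) -> no flip
Dir SW: opp run (3,3) (4,2) (5,1), next='.' -> no flip
Dir S: opp run (3,4) capped by W -> flip
Dir SE: first cell '.' (not opp) -> no flip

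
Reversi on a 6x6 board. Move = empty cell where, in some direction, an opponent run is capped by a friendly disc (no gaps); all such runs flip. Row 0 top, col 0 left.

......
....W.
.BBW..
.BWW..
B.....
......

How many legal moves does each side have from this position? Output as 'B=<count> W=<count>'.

Answer: B=5 W=5

Derivation:
-- B to move --
(0,3): no bracket -> illegal
(0,4): no bracket -> illegal
(0,5): no bracket -> illegal
(1,2): no bracket -> illegal
(1,3): no bracket -> illegal
(1,5): no bracket -> illegal
(2,4): flips 1 -> legal
(2,5): no bracket -> illegal
(3,4): flips 2 -> legal
(4,1): no bracket -> illegal
(4,2): flips 1 -> legal
(4,3): flips 1 -> legal
(4,4): flips 1 -> legal
B mobility = 5
-- W to move --
(1,0): flips 1 -> legal
(1,1): flips 1 -> legal
(1,2): flips 1 -> legal
(1,3): no bracket -> illegal
(2,0): flips 2 -> legal
(3,0): flips 1 -> legal
(4,1): no bracket -> illegal
(4,2): no bracket -> illegal
(5,0): no bracket -> illegal
(5,1): no bracket -> illegal
W mobility = 5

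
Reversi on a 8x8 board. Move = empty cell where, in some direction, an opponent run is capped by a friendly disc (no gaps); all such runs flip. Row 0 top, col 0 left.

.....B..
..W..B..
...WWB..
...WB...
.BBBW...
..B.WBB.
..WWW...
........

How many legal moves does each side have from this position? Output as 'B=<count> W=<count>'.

-- B to move --
(0,1): flips 2 -> legal
(0,2): no bracket -> illegal
(0,3): no bracket -> illegal
(1,1): no bracket -> illegal
(1,3): flips 2 -> legal
(1,4): flips 1 -> legal
(2,1): no bracket -> illegal
(2,2): flips 4 -> legal
(3,2): flips 1 -> legal
(3,5): no bracket -> illegal
(4,5): flips 1 -> legal
(5,1): no bracket -> illegal
(5,3): flips 1 -> legal
(6,1): no bracket -> illegal
(6,5): flips 1 -> legal
(7,1): no bracket -> illegal
(7,2): flips 1 -> legal
(7,3): flips 1 -> legal
(7,4): flips 4 -> legal
(7,5): no bracket -> illegal
B mobility = 11
-- W to move --
(0,4): no bracket -> illegal
(0,6): flips 1 -> legal
(1,4): no bracket -> illegal
(1,6): no bracket -> illegal
(2,6): flips 1 -> legal
(3,0): flips 2 -> legal
(3,1): no bracket -> illegal
(3,2): flips 3 -> legal
(3,5): flips 1 -> legal
(3,6): no bracket -> illegal
(4,0): flips 3 -> legal
(4,5): flips 1 -> legal
(4,6): flips 1 -> legal
(4,7): no bracket -> illegal
(5,0): no bracket -> illegal
(5,1): flips 1 -> legal
(5,3): flips 1 -> legal
(5,7): flips 2 -> legal
(6,1): no bracket -> illegal
(6,5): no bracket -> illegal
(6,6): flips 1 -> legal
(6,7): no bracket -> illegal
W mobility = 12

Answer: B=11 W=12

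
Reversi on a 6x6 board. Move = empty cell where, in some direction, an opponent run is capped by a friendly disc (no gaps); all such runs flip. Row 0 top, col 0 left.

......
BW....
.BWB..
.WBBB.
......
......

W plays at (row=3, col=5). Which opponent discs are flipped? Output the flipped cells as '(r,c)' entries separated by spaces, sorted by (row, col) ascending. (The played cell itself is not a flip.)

Dir NW: first cell '.' (not opp) -> no flip
Dir N: first cell '.' (not opp) -> no flip
Dir NE: edge -> no flip
Dir W: opp run (3,4) (3,3) (3,2) capped by W -> flip
Dir E: edge -> no flip
Dir SW: first cell '.' (not opp) -> no flip
Dir S: first cell '.' (not opp) -> no flip
Dir SE: edge -> no flip

Answer: (3,2) (3,3) (3,4)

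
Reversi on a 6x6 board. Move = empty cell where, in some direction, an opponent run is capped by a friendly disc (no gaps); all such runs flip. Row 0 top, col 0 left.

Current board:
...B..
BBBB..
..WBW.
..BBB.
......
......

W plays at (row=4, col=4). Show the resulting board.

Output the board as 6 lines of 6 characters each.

Answer: ...B..
BBBB..
..WBW.
..BWW.
....W.
......

Derivation:
Place W at (4,4); scan 8 dirs for brackets.
Dir NW: opp run (3,3) capped by W -> flip
Dir N: opp run (3,4) capped by W -> flip
Dir NE: first cell '.' (not opp) -> no flip
Dir W: first cell '.' (not opp) -> no flip
Dir E: first cell '.' (not opp) -> no flip
Dir SW: first cell '.' (not opp) -> no flip
Dir S: first cell '.' (not opp) -> no flip
Dir SE: first cell '.' (not opp) -> no flip
All flips: (3,3) (3,4)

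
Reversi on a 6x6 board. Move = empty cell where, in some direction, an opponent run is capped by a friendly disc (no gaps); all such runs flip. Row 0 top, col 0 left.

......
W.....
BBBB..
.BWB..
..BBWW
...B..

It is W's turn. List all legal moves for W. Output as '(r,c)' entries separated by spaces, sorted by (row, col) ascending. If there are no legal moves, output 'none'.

(1,1): flips 2 -> legal
(1,2): flips 1 -> legal
(1,3): no bracket -> illegal
(1,4): flips 1 -> legal
(2,4): no bracket -> illegal
(3,0): flips 2 -> legal
(3,4): flips 1 -> legal
(4,0): no bracket -> illegal
(4,1): flips 2 -> legal
(5,1): no bracket -> illegal
(5,2): flips 1 -> legal
(5,4): flips 1 -> legal

Answer: (1,1) (1,2) (1,4) (3,0) (3,4) (4,1) (5,2) (5,4)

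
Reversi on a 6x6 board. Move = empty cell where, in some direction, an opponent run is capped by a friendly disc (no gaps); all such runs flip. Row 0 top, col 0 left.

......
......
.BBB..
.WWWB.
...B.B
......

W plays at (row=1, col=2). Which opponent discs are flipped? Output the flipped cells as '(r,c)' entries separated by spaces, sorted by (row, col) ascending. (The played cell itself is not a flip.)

Answer: (2,2)

Derivation:
Dir NW: first cell '.' (not opp) -> no flip
Dir N: first cell '.' (not opp) -> no flip
Dir NE: first cell '.' (not opp) -> no flip
Dir W: first cell '.' (not opp) -> no flip
Dir E: first cell '.' (not opp) -> no flip
Dir SW: opp run (2,1), next='.' -> no flip
Dir S: opp run (2,2) capped by W -> flip
Dir SE: opp run (2,3) (3,4) (4,5), next=edge -> no flip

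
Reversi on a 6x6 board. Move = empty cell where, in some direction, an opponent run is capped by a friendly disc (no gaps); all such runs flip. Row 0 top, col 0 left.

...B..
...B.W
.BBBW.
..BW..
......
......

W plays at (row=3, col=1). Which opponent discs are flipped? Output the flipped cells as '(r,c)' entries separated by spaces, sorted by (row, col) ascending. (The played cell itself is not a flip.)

Answer: (3,2)

Derivation:
Dir NW: first cell '.' (not opp) -> no flip
Dir N: opp run (2,1), next='.' -> no flip
Dir NE: opp run (2,2) (1,3), next='.' -> no flip
Dir W: first cell '.' (not opp) -> no flip
Dir E: opp run (3,2) capped by W -> flip
Dir SW: first cell '.' (not opp) -> no flip
Dir S: first cell '.' (not opp) -> no flip
Dir SE: first cell '.' (not opp) -> no flip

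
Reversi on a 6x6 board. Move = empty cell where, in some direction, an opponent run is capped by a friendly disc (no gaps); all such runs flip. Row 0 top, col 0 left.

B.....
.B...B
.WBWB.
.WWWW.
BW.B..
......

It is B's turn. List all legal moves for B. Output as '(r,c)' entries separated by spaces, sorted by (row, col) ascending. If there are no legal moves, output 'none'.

Answer: (1,0) (1,3) (2,0) (2,5) (4,2) (4,4) (5,1)

Derivation:
(1,0): flips 2 -> legal
(1,2): no bracket -> illegal
(1,3): flips 2 -> legal
(1,4): no bracket -> illegal
(2,0): flips 1 -> legal
(2,5): flips 1 -> legal
(3,0): no bracket -> illegal
(3,5): no bracket -> illegal
(4,2): flips 3 -> legal
(4,4): flips 2 -> legal
(4,5): no bracket -> illegal
(5,0): no bracket -> illegal
(5,1): flips 3 -> legal
(5,2): no bracket -> illegal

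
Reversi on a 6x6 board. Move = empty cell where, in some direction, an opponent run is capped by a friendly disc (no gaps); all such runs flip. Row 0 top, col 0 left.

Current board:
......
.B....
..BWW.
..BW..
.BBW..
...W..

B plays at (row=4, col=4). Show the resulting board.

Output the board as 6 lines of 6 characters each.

Place B at (4,4); scan 8 dirs for brackets.
Dir NW: opp run (3,3) capped by B -> flip
Dir N: first cell '.' (not opp) -> no flip
Dir NE: first cell '.' (not opp) -> no flip
Dir W: opp run (4,3) capped by B -> flip
Dir E: first cell '.' (not opp) -> no flip
Dir SW: opp run (5,3), next=edge -> no flip
Dir S: first cell '.' (not opp) -> no flip
Dir SE: first cell '.' (not opp) -> no flip
All flips: (3,3) (4,3)

Answer: ......
.B....
..BWW.
..BB..
.BBBB.
...W..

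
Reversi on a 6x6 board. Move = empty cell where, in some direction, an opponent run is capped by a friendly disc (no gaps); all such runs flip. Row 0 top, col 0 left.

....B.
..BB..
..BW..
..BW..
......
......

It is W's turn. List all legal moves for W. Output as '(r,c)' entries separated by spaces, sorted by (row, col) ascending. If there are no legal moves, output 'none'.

(0,1): flips 1 -> legal
(0,2): no bracket -> illegal
(0,3): flips 1 -> legal
(0,5): no bracket -> illegal
(1,1): flips 1 -> legal
(1,4): no bracket -> illegal
(1,5): no bracket -> illegal
(2,1): flips 1 -> legal
(2,4): no bracket -> illegal
(3,1): flips 1 -> legal
(4,1): flips 1 -> legal
(4,2): no bracket -> illegal
(4,3): no bracket -> illegal

Answer: (0,1) (0,3) (1,1) (2,1) (3,1) (4,1)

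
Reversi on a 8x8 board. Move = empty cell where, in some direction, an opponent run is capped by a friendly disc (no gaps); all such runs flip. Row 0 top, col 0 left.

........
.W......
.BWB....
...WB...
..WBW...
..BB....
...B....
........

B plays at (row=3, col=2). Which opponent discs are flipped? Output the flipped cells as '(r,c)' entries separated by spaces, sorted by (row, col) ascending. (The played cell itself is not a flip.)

Dir NW: first cell 'B' (not opp) -> no flip
Dir N: opp run (2,2), next='.' -> no flip
Dir NE: first cell 'B' (not opp) -> no flip
Dir W: first cell '.' (not opp) -> no flip
Dir E: opp run (3,3) capped by B -> flip
Dir SW: first cell '.' (not opp) -> no flip
Dir S: opp run (4,2) capped by B -> flip
Dir SE: first cell 'B' (not opp) -> no flip

Answer: (3,3) (4,2)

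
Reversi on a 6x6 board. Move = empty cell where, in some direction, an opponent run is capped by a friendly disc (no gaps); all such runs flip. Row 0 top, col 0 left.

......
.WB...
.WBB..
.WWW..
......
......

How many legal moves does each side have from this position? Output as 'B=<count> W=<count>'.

Answer: B=9 W=5

Derivation:
-- B to move --
(0,0): flips 1 -> legal
(0,1): no bracket -> illegal
(0,2): no bracket -> illegal
(1,0): flips 1 -> legal
(2,0): flips 1 -> legal
(2,4): no bracket -> illegal
(3,0): flips 1 -> legal
(3,4): no bracket -> illegal
(4,0): flips 1 -> legal
(4,1): flips 1 -> legal
(4,2): flips 1 -> legal
(4,3): flips 1 -> legal
(4,4): flips 1 -> legal
B mobility = 9
-- W to move --
(0,1): no bracket -> illegal
(0,2): flips 2 -> legal
(0,3): flips 1 -> legal
(1,3): flips 3 -> legal
(1,4): flips 1 -> legal
(2,4): flips 2 -> legal
(3,4): no bracket -> illegal
W mobility = 5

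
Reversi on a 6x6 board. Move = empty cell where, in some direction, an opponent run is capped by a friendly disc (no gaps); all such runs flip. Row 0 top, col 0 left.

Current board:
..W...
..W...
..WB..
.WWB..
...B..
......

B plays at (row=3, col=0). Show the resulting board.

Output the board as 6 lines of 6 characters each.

Answer: ..W...
..W...
..WB..
BBBB..
...B..
......

Derivation:
Place B at (3,0); scan 8 dirs for brackets.
Dir NW: edge -> no flip
Dir N: first cell '.' (not opp) -> no flip
Dir NE: first cell '.' (not opp) -> no flip
Dir W: edge -> no flip
Dir E: opp run (3,1) (3,2) capped by B -> flip
Dir SW: edge -> no flip
Dir S: first cell '.' (not opp) -> no flip
Dir SE: first cell '.' (not opp) -> no flip
All flips: (3,1) (3,2)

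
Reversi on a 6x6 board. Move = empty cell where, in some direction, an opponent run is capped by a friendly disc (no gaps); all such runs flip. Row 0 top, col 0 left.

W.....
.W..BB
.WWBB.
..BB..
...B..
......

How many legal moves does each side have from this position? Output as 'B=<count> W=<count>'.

Answer: B=3 W=4

Derivation:
-- B to move --
(0,1): no bracket -> illegal
(0,2): no bracket -> illegal
(1,0): flips 1 -> legal
(1,2): flips 1 -> legal
(1,3): no bracket -> illegal
(2,0): flips 2 -> legal
(3,0): no bracket -> illegal
(3,1): no bracket -> illegal
B mobility = 3
-- W to move --
(0,3): no bracket -> illegal
(0,4): no bracket -> illegal
(0,5): no bracket -> illegal
(1,2): no bracket -> illegal
(1,3): no bracket -> illegal
(2,5): flips 2 -> legal
(3,1): no bracket -> illegal
(3,4): no bracket -> illegal
(3,5): no bracket -> illegal
(4,1): no bracket -> illegal
(4,2): flips 1 -> legal
(4,4): flips 1 -> legal
(5,2): no bracket -> illegal
(5,3): no bracket -> illegal
(5,4): flips 2 -> legal
W mobility = 4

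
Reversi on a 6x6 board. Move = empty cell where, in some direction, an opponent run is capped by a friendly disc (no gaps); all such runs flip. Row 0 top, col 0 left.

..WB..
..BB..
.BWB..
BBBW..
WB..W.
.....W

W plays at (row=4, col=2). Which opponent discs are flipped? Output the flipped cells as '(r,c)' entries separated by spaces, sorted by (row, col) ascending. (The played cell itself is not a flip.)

Answer: (3,2) (4,1)

Derivation:
Dir NW: opp run (3,1), next='.' -> no flip
Dir N: opp run (3,2) capped by W -> flip
Dir NE: first cell 'W' (not opp) -> no flip
Dir W: opp run (4,1) capped by W -> flip
Dir E: first cell '.' (not opp) -> no flip
Dir SW: first cell '.' (not opp) -> no flip
Dir S: first cell '.' (not opp) -> no flip
Dir SE: first cell '.' (not opp) -> no flip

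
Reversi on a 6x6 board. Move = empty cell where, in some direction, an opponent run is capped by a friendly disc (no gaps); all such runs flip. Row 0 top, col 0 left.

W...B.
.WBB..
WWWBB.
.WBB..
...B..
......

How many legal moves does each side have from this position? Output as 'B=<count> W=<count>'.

-- B to move --
(0,1): no bracket -> illegal
(0,2): no bracket -> illegal
(1,0): flips 2 -> legal
(3,0): flips 2 -> legal
(4,0): flips 2 -> legal
(4,1): no bracket -> illegal
(4,2): no bracket -> illegal
B mobility = 3
-- W to move --
(0,1): no bracket -> illegal
(0,2): flips 1 -> legal
(0,3): flips 1 -> legal
(0,5): no bracket -> illegal
(1,4): flips 2 -> legal
(1,5): no bracket -> illegal
(2,5): flips 2 -> legal
(3,4): flips 2 -> legal
(3,5): no bracket -> illegal
(4,1): no bracket -> illegal
(4,2): flips 1 -> legal
(4,4): flips 1 -> legal
(5,2): no bracket -> illegal
(5,3): no bracket -> illegal
(5,4): flips 2 -> legal
W mobility = 8

Answer: B=3 W=8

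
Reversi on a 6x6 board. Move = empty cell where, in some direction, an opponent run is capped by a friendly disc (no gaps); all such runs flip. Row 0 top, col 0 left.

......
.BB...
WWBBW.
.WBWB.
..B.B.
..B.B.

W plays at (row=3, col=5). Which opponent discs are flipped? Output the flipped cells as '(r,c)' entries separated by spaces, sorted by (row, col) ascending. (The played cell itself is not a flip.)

Answer: (3,4)

Derivation:
Dir NW: first cell 'W' (not opp) -> no flip
Dir N: first cell '.' (not opp) -> no flip
Dir NE: edge -> no flip
Dir W: opp run (3,4) capped by W -> flip
Dir E: edge -> no flip
Dir SW: opp run (4,4), next='.' -> no flip
Dir S: first cell '.' (not opp) -> no flip
Dir SE: edge -> no flip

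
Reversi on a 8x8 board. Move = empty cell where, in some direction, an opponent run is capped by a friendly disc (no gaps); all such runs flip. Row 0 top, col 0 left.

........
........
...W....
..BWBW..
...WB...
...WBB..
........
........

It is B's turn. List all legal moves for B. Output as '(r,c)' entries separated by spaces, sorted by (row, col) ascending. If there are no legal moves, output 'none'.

Answer: (1,2) (1,4) (2,2) (2,6) (3,6) (4,2) (5,2) (6,2)

Derivation:
(1,2): flips 1 -> legal
(1,3): no bracket -> illegal
(1,4): flips 1 -> legal
(2,2): flips 1 -> legal
(2,4): no bracket -> illegal
(2,5): no bracket -> illegal
(2,6): flips 1 -> legal
(3,6): flips 1 -> legal
(4,2): flips 1 -> legal
(4,5): no bracket -> illegal
(4,6): no bracket -> illegal
(5,2): flips 2 -> legal
(6,2): flips 1 -> legal
(6,3): no bracket -> illegal
(6,4): no bracket -> illegal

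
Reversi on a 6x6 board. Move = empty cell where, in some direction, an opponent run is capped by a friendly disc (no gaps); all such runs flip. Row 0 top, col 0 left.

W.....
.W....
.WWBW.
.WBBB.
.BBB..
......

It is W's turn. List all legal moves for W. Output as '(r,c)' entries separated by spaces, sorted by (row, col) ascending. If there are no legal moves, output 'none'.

Answer: (3,5) (4,4) (5,1) (5,2) (5,3) (5,4)

Derivation:
(1,2): no bracket -> illegal
(1,3): no bracket -> illegal
(1,4): no bracket -> illegal
(2,5): no bracket -> illegal
(3,0): no bracket -> illegal
(3,5): flips 3 -> legal
(4,0): no bracket -> illegal
(4,4): flips 2 -> legal
(4,5): no bracket -> illegal
(5,0): no bracket -> illegal
(5,1): flips 3 -> legal
(5,2): flips 2 -> legal
(5,3): flips 1 -> legal
(5,4): flips 2 -> legal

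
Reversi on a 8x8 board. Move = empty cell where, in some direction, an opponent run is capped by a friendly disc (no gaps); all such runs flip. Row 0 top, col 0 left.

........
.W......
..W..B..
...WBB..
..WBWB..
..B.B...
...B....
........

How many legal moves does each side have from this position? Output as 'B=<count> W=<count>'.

Answer: B=4 W=7

Derivation:
-- B to move --
(0,0): no bracket -> illegal
(0,1): no bracket -> illegal
(0,2): no bracket -> illegal
(1,0): no bracket -> illegal
(1,2): no bracket -> illegal
(1,3): no bracket -> illegal
(2,0): no bracket -> illegal
(2,1): no bracket -> illegal
(2,3): flips 1 -> legal
(2,4): no bracket -> illegal
(3,1): no bracket -> illegal
(3,2): flips 2 -> legal
(4,1): flips 1 -> legal
(5,1): no bracket -> illegal
(5,3): flips 1 -> legal
(5,5): no bracket -> illegal
B mobility = 4
-- W to move --
(1,4): no bracket -> illegal
(1,5): no bracket -> illegal
(1,6): no bracket -> illegal
(2,3): no bracket -> illegal
(2,4): flips 1 -> legal
(2,6): flips 1 -> legal
(3,2): no bracket -> illegal
(3,6): flips 2 -> legal
(4,1): no bracket -> illegal
(4,6): flips 1 -> legal
(5,1): no bracket -> illegal
(5,3): flips 1 -> legal
(5,5): no bracket -> illegal
(5,6): no bracket -> illegal
(6,1): no bracket -> illegal
(6,2): flips 1 -> legal
(6,4): flips 1 -> legal
(6,5): no bracket -> illegal
(7,2): no bracket -> illegal
(7,3): no bracket -> illegal
(7,4): no bracket -> illegal
W mobility = 7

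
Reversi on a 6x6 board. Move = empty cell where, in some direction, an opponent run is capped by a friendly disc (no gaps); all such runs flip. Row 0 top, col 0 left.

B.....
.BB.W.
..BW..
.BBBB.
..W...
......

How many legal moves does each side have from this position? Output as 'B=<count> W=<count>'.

Answer: B=6 W=8

Derivation:
-- B to move --
(0,3): no bracket -> illegal
(0,4): no bracket -> illegal
(0,5): flips 2 -> legal
(1,3): flips 1 -> legal
(1,5): no bracket -> illegal
(2,4): flips 1 -> legal
(2,5): no bracket -> illegal
(4,1): no bracket -> illegal
(4,3): no bracket -> illegal
(5,1): flips 1 -> legal
(5,2): flips 1 -> legal
(5,3): flips 1 -> legal
B mobility = 6
-- W to move --
(0,1): flips 1 -> legal
(0,2): flips 3 -> legal
(0,3): no bracket -> illegal
(1,0): no bracket -> illegal
(1,3): no bracket -> illegal
(2,0): flips 1 -> legal
(2,1): flips 1 -> legal
(2,4): flips 1 -> legal
(2,5): no bracket -> illegal
(3,0): no bracket -> illegal
(3,5): no bracket -> illegal
(4,0): no bracket -> illegal
(4,1): flips 1 -> legal
(4,3): flips 1 -> legal
(4,4): no bracket -> illegal
(4,5): flips 1 -> legal
W mobility = 8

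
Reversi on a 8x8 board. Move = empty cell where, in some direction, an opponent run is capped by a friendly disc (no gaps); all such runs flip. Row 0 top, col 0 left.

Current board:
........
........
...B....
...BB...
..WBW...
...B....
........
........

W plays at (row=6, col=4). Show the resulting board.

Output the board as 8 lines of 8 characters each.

Place W at (6,4); scan 8 dirs for brackets.
Dir NW: opp run (5,3) capped by W -> flip
Dir N: first cell '.' (not opp) -> no flip
Dir NE: first cell '.' (not opp) -> no flip
Dir W: first cell '.' (not opp) -> no flip
Dir E: first cell '.' (not opp) -> no flip
Dir SW: first cell '.' (not opp) -> no flip
Dir S: first cell '.' (not opp) -> no flip
Dir SE: first cell '.' (not opp) -> no flip
All flips: (5,3)

Answer: ........
........
...B....
...BB...
..WBW...
...W....
....W...
........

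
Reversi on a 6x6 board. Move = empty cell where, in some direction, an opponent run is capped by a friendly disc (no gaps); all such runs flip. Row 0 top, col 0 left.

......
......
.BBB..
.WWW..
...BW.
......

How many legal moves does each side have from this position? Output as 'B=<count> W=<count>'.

-- B to move --
(2,0): no bracket -> illegal
(2,4): no bracket -> illegal
(3,0): no bracket -> illegal
(3,4): no bracket -> illegal
(3,5): no bracket -> illegal
(4,0): flips 1 -> legal
(4,1): flips 2 -> legal
(4,2): flips 1 -> legal
(4,5): flips 1 -> legal
(5,3): no bracket -> illegal
(5,4): no bracket -> illegal
(5,5): flips 2 -> legal
B mobility = 5
-- W to move --
(1,0): flips 1 -> legal
(1,1): flips 2 -> legal
(1,2): flips 1 -> legal
(1,3): flips 2 -> legal
(1,4): flips 1 -> legal
(2,0): no bracket -> illegal
(2,4): no bracket -> illegal
(3,0): no bracket -> illegal
(3,4): no bracket -> illegal
(4,2): flips 1 -> legal
(5,2): no bracket -> illegal
(5,3): flips 1 -> legal
(5,4): flips 1 -> legal
W mobility = 8

Answer: B=5 W=8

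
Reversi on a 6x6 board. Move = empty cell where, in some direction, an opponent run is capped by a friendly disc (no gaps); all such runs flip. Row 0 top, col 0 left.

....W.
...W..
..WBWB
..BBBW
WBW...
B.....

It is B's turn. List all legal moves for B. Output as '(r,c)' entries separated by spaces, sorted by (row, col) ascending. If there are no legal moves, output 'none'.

Answer: (0,3) (1,1) (1,2) (1,4) (1,5) (2,1) (3,0) (4,3) (4,5) (5,1) (5,2)

Derivation:
(0,2): no bracket -> illegal
(0,3): flips 1 -> legal
(0,5): no bracket -> illegal
(1,1): flips 1 -> legal
(1,2): flips 1 -> legal
(1,4): flips 1 -> legal
(1,5): flips 1 -> legal
(2,1): flips 1 -> legal
(3,0): flips 1 -> legal
(3,1): no bracket -> illegal
(4,3): flips 1 -> legal
(4,4): no bracket -> illegal
(4,5): flips 1 -> legal
(5,1): flips 1 -> legal
(5,2): flips 1 -> legal
(5,3): no bracket -> illegal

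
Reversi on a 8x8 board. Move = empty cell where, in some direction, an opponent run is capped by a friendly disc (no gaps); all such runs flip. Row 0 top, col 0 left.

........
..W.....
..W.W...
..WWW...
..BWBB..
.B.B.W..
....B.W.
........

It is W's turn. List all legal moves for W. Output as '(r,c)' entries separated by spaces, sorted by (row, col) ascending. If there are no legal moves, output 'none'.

Answer: (3,5) (4,1) (4,6) (5,2) (5,4) (5,6) (6,0) (6,3) (7,3)

Derivation:
(3,1): no bracket -> illegal
(3,5): flips 1 -> legal
(3,6): no bracket -> illegal
(4,0): no bracket -> illegal
(4,1): flips 1 -> legal
(4,6): flips 2 -> legal
(5,0): no bracket -> illegal
(5,2): flips 1 -> legal
(5,4): flips 1 -> legal
(5,6): flips 1 -> legal
(6,0): flips 2 -> legal
(6,1): no bracket -> illegal
(6,2): no bracket -> illegal
(6,3): flips 1 -> legal
(6,5): no bracket -> illegal
(7,3): flips 1 -> legal
(7,4): no bracket -> illegal
(7,5): no bracket -> illegal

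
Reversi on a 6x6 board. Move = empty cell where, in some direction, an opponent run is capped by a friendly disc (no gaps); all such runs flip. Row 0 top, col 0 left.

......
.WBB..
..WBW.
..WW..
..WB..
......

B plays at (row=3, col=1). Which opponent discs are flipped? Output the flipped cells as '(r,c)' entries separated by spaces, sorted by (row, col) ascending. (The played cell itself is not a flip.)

Dir NW: first cell '.' (not opp) -> no flip
Dir N: first cell '.' (not opp) -> no flip
Dir NE: opp run (2,2) capped by B -> flip
Dir W: first cell '.' (not opp) -> no flip
Dir E: opp run (3,2) (3,3), next='.' -> no flip
Dir SW: first cell '.' (not opp) -> no flip
Dir S: first cell '.' (not opp) -> no flip
Dir SE: opp run (4,2), next='.' -> no flip

Answer: (2,2)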